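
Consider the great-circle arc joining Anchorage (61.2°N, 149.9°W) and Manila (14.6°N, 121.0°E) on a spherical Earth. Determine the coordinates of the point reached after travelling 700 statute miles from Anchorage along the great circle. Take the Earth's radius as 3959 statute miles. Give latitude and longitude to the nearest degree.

Convert each endpoint to a unit vector on the sphere (x = cos φ cos λ, y = cos φ sin λ, z = sin φ).
The central angle between the endpoints is δ = arccos(p₁·p₂) ≈ 1.341 rad (76.8°). The total great-circle distance is δ·R ≈ 1.341 × 3959 ≈ 5307 mi, so the target fraction is f = 700/5307 ≈ 0.132.
Interpolate at f ≈ 0.132 with slerp weights a = sin((1−f)δ)/sin δ ≈ 0.943, b = sin(fδ)/sin δ ≈ 0.181.
p = a·p₁ + b·p₂ ≈ (-0.483, -0.078, 0.872); φ = arcsin(p_z) ≈ 60.70°, λ = atan2(p_y, p_x) ≈ -170.83°.

≈ (61°N, 171°W)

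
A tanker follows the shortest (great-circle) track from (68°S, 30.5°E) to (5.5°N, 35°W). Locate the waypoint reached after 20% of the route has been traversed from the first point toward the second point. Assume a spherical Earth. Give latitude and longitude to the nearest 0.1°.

≈ (57.0°S, 0.9°E)

Write both endpoints as unit vectors p₁, p₂ with components (cos φ cos λ, cos φ sin λ, sin φ).
The central angle between the endpoints is δ = arccos(p₁·p₂) ≈ 1.505 rad (86.2°).
Interpolate at f = 0.20 with slerp weights a = sin((1−f)δ)/sin δ ≈ 0.936, b = sin(fδ)/sin δ ≈ 0.297.
p = a·p₁ + b·p₂ ≈ (0.544, 0.008, -0.839); φ = arcsin(p_z) ≈ -57.02°, λ = atan2(p_y, p_x) ≈ 0.87°.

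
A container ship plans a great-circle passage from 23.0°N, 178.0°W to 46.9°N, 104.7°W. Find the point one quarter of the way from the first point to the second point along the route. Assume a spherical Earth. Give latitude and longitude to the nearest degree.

≈ 33°N, 164°W

Write both endpoints as unit vectors p₁, p₂ with components (cos φ cos λ, cos φ sin λ, sin φ).
The central angle between the endpoints is δ = arccos(p₁·p₂) ≈ 1.086 rad (62.2°).
Interpolate at f = 1/4 with slerp weights a = sin((1−f)δ)/sin δ ≈ 0.822, b = sin(fδ)/sin δ ≈ 0.303.
p = a·p₁ + b·p₂ ≈ (-0.809, -0.227, 0.543); φ = arcsin(p_z) ≈ 32.86°, λ = atan2(p_y, p_x) ≈ -164.34°.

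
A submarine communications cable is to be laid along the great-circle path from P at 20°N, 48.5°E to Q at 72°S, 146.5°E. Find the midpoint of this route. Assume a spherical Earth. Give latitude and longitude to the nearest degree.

≈ 33°S, 67°E

From cos δ = sin φ₁ sin φ₂ + cos φ₁ cos φ₂ cos Δλ, the central angle is δ ≈ 1.945 rad (111.5°).
Interpolate at f = 1/2 with slerp weights a = sin((1−f)δ)/sin δ ≈ 0.888, b = sin(fδ)/sin δ ≈ 0.888.
p = a·p₁ + b·p₂ ≈ (0.324, 0.776, -0.541); φ = arcsin(p_z) ≈ -32.73°, λ = atan2(p_y, p_x) ≈ 67.34°.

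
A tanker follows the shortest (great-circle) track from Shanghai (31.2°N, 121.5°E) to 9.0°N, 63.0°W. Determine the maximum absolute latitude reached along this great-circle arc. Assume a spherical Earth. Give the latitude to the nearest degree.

The great circle lies in the plane with unit normal n̂ = (p₁ × p₂)/|p₁ × p₂|.
Here n̂_z ≈ +0.102; the vertex latitude is φ_max = arccos|n̂_z| ≈ 84.1°.
Check via Clairaut: cos φ_max = |cos φ₁| · sin C = cos(31.2°)·sin(6.9°) ≈ 0.102, again giving ≈ 84.1°.

≈ 84°N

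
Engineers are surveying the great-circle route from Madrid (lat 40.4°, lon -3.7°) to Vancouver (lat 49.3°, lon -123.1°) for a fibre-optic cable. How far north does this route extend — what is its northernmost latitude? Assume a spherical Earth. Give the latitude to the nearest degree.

≈ 63°

The great circle lies in the plane with unit normal n̂ = (p₁ × p₂)/|p₁ × p₂|.
Here n̂_z ≈ -0.447; the vertex latitude is φ_max = arccos|n̂_z| ≈ 63.5°.
Check via Clairaut: cos φ_max = |cos φ₁| · sin C = cos(40.4°)·sin(35.9°) ≈ 0.447, again giving ≈ 63.5°.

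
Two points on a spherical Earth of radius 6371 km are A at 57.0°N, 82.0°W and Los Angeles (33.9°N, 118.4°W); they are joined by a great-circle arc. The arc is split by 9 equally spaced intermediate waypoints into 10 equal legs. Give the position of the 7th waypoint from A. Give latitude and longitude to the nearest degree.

≈ 42°N, 111°W

Convert each endpoint to a unit vector on the sphere (x = cos φ cos λ, y = cos φ sin λ, z = sin φ).
The central angle between the endpoints is δ = arccos(p₁·p₂) ≈ 0.589 rad (33.7°).
Interpolate at f = 7/10 with slerp weights a = sin((1−f)δ)/sin δ ≈ 0.316, b = sin(fδ)/sin δ ≈ 0.721.
p = a·p₁ + b·p₂ ≈ (-0.261, -0.697, 0.668); φ = arcsin(p_z) ≈ 41.89°, λ = atan2(p_y, p_x) ≈ -110.50°.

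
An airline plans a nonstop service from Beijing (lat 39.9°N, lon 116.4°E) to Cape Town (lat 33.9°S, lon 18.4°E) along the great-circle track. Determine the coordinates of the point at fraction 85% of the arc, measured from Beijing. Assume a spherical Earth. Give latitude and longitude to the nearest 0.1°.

≈ lat 23.6°S, lon 34.6°E

Write both endpoints as unit vectors p₁, p₂ with components (cos φ cos λ, cos φ sin λ, sin φ).
The central angle between the endpoints is δ = arccos(p₁·p₂) ≈ 2.034 rad (116.5°).
Interpolate at f = 0.85 with slerp weights a = sin((1−f)δ)/sin δ ≈ 0.336, b = sin(fδ)/sin δ ≈ 1.104.
p = a·p₁ + b·p₂ ≈ (0.755, 0.520, -0.400); φ = arcsin(p_z) ≈ -23.60°, λ = atan2(p_y, p_x) ≈ 34.55°.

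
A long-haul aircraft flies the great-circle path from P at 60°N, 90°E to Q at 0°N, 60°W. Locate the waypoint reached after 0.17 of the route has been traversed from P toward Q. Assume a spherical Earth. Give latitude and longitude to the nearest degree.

Convert each endpoint to a unit vector on the sphere (x = cos φ cos λ, y = cos φ sin λ, z = sin φ).
The central angle between the endpoints is δ = arccos(p₁·p₂) ≈ 2.019 rad (115.7°).
Interpolate at f = 0.17 with slerp weights a = sin((1−f)δ)/sin δ ≈ 1.103, b = sin(fδ)/sin δ ≈ 0.373.
p = a·p₁ + b·p₂ ≈ (0.187, 0.228, 0.956); φ = arcsin(p_z) ≈ 72.85°, λ = atan2(p_y, p_x) ≈ 50.74°.

≈ 73°N, 51°E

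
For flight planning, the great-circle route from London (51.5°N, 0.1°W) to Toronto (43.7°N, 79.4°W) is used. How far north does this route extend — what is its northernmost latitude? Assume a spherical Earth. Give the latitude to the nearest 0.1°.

≈ 55.5°N

The great circle lies in the plane with unit normal n̂ = (p₁ × p₂)/|p₁ × p₂|.
Here n̂_z ≈ -0.566; the vertex latitude is φ_max = arccos|n̂_z| ≈ 55.5°.
Check via Clairaut: cos φ_max = |cos φ₁| · sin C = cos(51.5°)·sin(65.4°) ≈ 0.566, again giving ≈ 55.5°.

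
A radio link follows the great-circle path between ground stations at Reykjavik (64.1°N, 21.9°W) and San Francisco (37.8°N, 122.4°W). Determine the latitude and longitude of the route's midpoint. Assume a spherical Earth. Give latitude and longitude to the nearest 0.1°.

≈ (61.2°N, 91.2°W)

Write both endpoints as unit vectors p₁, p₂ with components (cos φ cos λ, cos φ sin λ, sin φ).
The central angle between the endpoints is δ = arccos(p₁·p₂) ≈ 1.060 rad (60.8°).
Interpolate at f = 1/2 with slerp weights a = sin((1−f)δ)/sin δ ≈ 0.580, b = sin(fδ)/sin δ ≈ 0.580.
p = a·p₁ + b·p₂ ≈ (-0.010, -0.481, 0.877); φ = arcsin(p_z) ≈ 61.24°, λ = atan2(p_y, p_x) ≈ -91.25°.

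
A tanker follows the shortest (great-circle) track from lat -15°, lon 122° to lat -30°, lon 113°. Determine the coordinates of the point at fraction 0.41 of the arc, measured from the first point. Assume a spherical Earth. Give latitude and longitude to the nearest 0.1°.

Write both endpoints as unit vectors p₁, p₂ with components (cos φ cos λ, cos φ sin λ, sin φ).
The central angle between the endpoints is δ = arccos(p₁·p₂) ≈ 0.299 rad (17.1°).
Interpolate at f = 0.41 with slerp weights a = sin((1−f)δ)/sin δ ≈ 0.596, b = sin(fδ)/sin δ ≈ 0.415.
p = a·p₁ + b·p₂ ≈ (-0.445, 0.819, -0.362); φ = arcsin(p_z) ≈ -21.21°, λ = atan2(p_y, p_x) ≈ 118.54°.

≈ lat -21.2°, lon 118.5°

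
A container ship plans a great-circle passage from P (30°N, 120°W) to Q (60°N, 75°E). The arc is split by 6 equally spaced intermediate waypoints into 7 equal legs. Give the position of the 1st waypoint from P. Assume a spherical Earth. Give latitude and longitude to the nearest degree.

≈ (43°N, 122°W)

Convert each endpoint to a unit vector on the sphere (x = cos φ cos λ, y = cos φ sin λ, z = sin φ).
The central angle between the endpoints is δ = arccos(p₁·p₂) ≈ 1.556 rad (89.2°).
Interpolate at f = 1/7 with slerp weights a = sin((1−f)δ)/sin δ ≈ 0.972, b = sin(fδ)/sin δ ≈ 0.220.
p = a·p₁ + b·p₂ ≈ (-0.392, -0.623, 0.677); φ = arcsin(p_z) ≈ 42.61°, λ = atan2(p_y, p_x) ≈ -122.22°.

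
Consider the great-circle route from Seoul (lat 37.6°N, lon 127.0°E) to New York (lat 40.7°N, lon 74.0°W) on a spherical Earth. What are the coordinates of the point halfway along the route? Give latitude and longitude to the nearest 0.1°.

Convert each endpoint to a unit vector on the sphere (x = cos φ cos λ, y = cos φ sin λ, z = sin φ).
The central angle between the endpoints is δ = arccos(p₁·p₂) ≈ 1.734 rad (99.4°).
Interpolate at f = 1/2 with slerp weights a = sin((1−f)δ)/sin δ ≈ 0.773, b = sin(fδ)/sin δ ≈ 0.773.
p = a·p₁ + b·p₂ ≈ (-0.207, -0.074, 0.976); φ = arcsin(p_z) ≈ 77.30°, λ = atan2(p_y, p_x) ≈ -160.28°.

≈ lat 77.3°N, lon 160.3°W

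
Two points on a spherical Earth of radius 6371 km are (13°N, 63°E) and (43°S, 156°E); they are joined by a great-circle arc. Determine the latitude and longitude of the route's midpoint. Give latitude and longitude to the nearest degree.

From cos δ = sin φ₁ sin φ₂ + cos φ₁ cos φ₂ cos Δλ, the central angle is δ ≈ 1.763 rad (101.0°).
Interpolate at f = 1/2 with slerp weights a = sin((1−f)δ)/sin δ ≈ 0.786, b = sin(fδ)/sin δ ≈ 0.786.
p = a·p₁ + b·p₂ ≈ (-0.177, 0.916, -0.359); φ = arcsin(p_z) ≈ -21.05°, λ = atan2(p_y, p_x) ≈ 100.96°.

≈ (21°S, 101°E)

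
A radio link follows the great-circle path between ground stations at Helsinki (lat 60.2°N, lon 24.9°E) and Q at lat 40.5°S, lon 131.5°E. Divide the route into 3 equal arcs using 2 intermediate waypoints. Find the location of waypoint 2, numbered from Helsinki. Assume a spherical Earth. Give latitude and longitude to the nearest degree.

Convert each endpoint to a unit vector on the sphere (x = cos φ cos λ, y = cos φ sin λ, z = sin φ).
The central angle between the endpoints is δ = arccos(p₁·p₂) ≈ 2.307 rad (132.2°).
Interpolate at f = 2/3 with slerp weights a = sin((1−f)δ)/sin δ ≈ 0.939, b = sin(fδ)/sin δ ≈ 1.349.
p = a·p₁ + b·p₂ ≈ (-0.257, 0.965, -0.062); φ = arcsin(p_z) ≈ -3.53°, λ = atan2(p_y, p_x) ≈ 104.89°.

≈ lat 4°S, lon 105°E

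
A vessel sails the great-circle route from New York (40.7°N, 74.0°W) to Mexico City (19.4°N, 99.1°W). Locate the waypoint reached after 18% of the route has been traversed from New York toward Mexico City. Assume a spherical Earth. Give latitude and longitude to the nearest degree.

Convert each endpoint to a unit vector on the sphere (x = cos φ cos λ, y = cos φ sin λ, z = sin φ).
The central angle between the endpoints is δ = arccos(p₁·p₂) ≈ 0.527 rad (30.2°).
Interpolate at f = 0.18 with slerp weights a = sin((1−f)δ)/sin δ ≈ 0.833, b = sin(fδ)/sin δ ≈ 0.188.
p = a·p₁ + b·p₂ ≈ (0.146, -0.782, 0.606); φ = arcsin(p_z) ≈ 37.27°, λ = atan2(p_y, p_x) ≈ -79.43°.

≈ (37°N, 79°W)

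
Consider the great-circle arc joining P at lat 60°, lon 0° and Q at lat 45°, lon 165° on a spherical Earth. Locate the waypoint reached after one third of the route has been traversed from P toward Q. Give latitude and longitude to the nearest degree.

≈ lat 83°, lon 39°

Convert each endpoint to a unit vector on the sphere (x = cos φ cos λ, y = cos φ sin λ, z = sin φ).
The central angle between the endpoints is δ = arccos(p₁·p₂) ≈ 1.297 rad (74.3°).
Interpolate at f = 1/3 with slerp weights a = sin((1−f)δ)/sin δ ≈ 0.790, b = sin(fδ)/sin δ ≈ 0.435.
p = a·p₁ + b·p₂ ≈ (0.098, 0.080, 0.992); φ = arcsin(p_z) ≈ 82.75°, λ = atan2(p_y, p_x) ≈ 39.12°.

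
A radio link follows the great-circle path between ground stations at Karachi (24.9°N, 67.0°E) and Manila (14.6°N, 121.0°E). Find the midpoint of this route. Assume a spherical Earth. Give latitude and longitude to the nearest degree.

≈ 22°N, 95°E

Convert each endpoint to a unit vector on the sphere (x = cos φ cos λ, y = cos φ sin λ, z = sin φ).
The central angle between the endpoints is δ = arccos(p₁·p₂) ≈ 0.899 rad (51.5°).
Interpolate at f = 1/2 with slerp weights a = sin((1−f)δ)/sin δ ≈ 0.555, b = sin(fδ)/sin δ ≈ 0.555.
p = a·p₁ + b·p₂ ≈ (-0.080, 0.924, 0.374); φ = arcsin(p_z) ≈ 21.94°, λ = atan2(p_y, p_x) ≈ 94.94°.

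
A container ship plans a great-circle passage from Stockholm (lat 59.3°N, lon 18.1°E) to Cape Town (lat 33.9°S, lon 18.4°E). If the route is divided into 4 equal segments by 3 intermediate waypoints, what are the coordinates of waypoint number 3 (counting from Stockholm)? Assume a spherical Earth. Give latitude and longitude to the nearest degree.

The haversine formula gives a central angle δ ≈ 1.627 rad (93.2°) between the endpoints.
Interpolate at f = 3/4 with slerp weights a = sin((1−f)δ)/sin δ ≈ 0.396, b = sin(fδ)/sin δ ≈ 0.941.
p = a·p₁ + b·p₂ ≈ (0.933, 0.309, -0.184); φ = arcsin(p_z) ≈ -10.60°, λ = atan2(p_y, p_x) ≈ 18.34°.

≈ lat 11°S, lon 18°E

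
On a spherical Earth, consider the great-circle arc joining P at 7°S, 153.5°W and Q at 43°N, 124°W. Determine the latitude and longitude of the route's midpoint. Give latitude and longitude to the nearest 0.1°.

≈ 18.6°N, 141.0°W

Write both endpoints as unit vectors p₁, p₂ with components (cos φ cos λ, cos φ sin λ, sin φ).
The central angle between the endpoints is δ = arccos(p₁·p₂) ≈ 0.990 rad (56.7°).
Interpolate at f = 1/2 with slerp weights a = sin((1−f)δ)/sin δ ≈ 0.568, b = sin(fδ)/sin δ ≈ 0.568.
p = a·p₁ + b·p₂ ≈ (-0.737, -0.596, 0.318); φ = arcsin(p_z) ≈ 18.56°, λ = atan2(p_y, p_x) ≈ -141.03°.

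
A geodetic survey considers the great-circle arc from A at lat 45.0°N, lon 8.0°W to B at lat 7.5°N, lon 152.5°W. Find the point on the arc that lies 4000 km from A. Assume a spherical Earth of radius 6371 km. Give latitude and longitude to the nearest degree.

Write both endpoints as unit vectors p₁, p₂ with components (cos φ cos λ, cos φ sin λ, sin φ).
The central angle between the endpoints is δ = arccos(p₁·p₂) ≈ 2.070 rad (118.6°). The total great-circle distance is δ·R ≈ 2.070 × 6371 ≈ 13186 km, so the target fraction is f = 4000/13186 ≈ 0.303.
Interpolate at f ≈ 0.303 with slerp weights a = sin((1−f)δ)/sin δ ≈ 1.129, b = sin(fδ)/sin δ ≈ 0.669.
p = a·p₁ + b·p₂ ≈ (0.203, -0.417, 0.886); φ = arcsin(p_z) ≈ 62.36°, λ = atan2(p_y, p_x) ≈ -64.12°.

≈ lat 62°N, lon 64°W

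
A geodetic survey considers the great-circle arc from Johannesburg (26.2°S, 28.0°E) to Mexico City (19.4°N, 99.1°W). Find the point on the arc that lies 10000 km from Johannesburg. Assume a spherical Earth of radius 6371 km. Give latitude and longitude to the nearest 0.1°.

The haversine formula gives a central angle δ ≈ 2.288 rad (131.1°) between the endpoints. The total great-circle distance is δ·R ≈ 2.288 × 6371 ≈ 14576 km, so the target fraction is f = 10000/14576 ≈ 0.686.
Interpolate at f ≈ 0.686 with slerp weights a = sin((1−f)δ)/sin δ ≈ 0.873, b = sin(fδ)/sin δ ≈ 1.327.
p = a·p₁ + b·p₂ ≈ (0.494, -0.868, 0.055); φ = arcsin(p_z) ≈ 3.17°, λ = atan2(p_y, p_x) ≈ -60.36°.

≈ 3.2°N, 60.4°W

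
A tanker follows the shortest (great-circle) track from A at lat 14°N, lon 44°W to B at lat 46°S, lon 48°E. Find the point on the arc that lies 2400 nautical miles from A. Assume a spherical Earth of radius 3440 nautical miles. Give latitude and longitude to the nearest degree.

≈ lat 15°S, lon 16°W

Write both endpoints as unit vectors p₁, p₂ with components (cos φ cos λ, cos φ sin λ, sin φ).
The central angle between the endpoints is δ = arccos(p₁·p₂) ≈ 1.770 rad (101.4°). The total great-circle distance is δ·R ≈ 1.770 × 3440 ≈ 6088 nmi, so the target fraction is f = 2400/6088 ≈ 0.394.
Interpolate at f ≈ 0.394 with slerp weights a = sin((1−f)δ)/sin δ ≈ 0.896, b = sin(fδ)/sin δ ≈ 0.655.
p = a·p₁ + b·p₂ ≈ (0.930, -0.265, -0.255); φ = arcsin(p_z) ≈ -14.76°, λ = atan2(p_y, p_x) ≈ -15.93°.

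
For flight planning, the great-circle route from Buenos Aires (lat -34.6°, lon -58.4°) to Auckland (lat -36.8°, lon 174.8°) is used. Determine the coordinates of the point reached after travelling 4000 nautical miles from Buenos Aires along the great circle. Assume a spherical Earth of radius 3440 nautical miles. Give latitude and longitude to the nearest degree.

The haversine formula gives a central angle δ ≈ 1.625 rad (93.1°) between the endpoints. The total great-circle distance is δ·R ≈ 1.625 × 3440 ≈ 5592 nmi, so the target fraction is f = 4000/5592 ≈ 0.715.
Interpolate at f ≈ 0.715 with slerp weights a = sin((1−f)δ)/sin δ ≈ 0.447, b = sin(fδ)/sin δ ≈ 0.919.
p = a·p₁ + b·p₂ ≈ (-0.540, -0.247, -0.805); φ = arcsin(p_z) ≈ -53.56°, λ = atan2(p_y, p_x) ≈ -155.46°.

≈ lat -54°, lon -155°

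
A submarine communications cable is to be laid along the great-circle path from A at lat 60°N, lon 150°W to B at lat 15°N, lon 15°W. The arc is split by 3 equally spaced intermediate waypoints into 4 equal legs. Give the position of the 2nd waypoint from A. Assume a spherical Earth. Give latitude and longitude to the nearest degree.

Convert each endpoint to a unit vector on the sphere (x = cos φ cos λ, y = cos φ sin λ, z = sin φ).
The central angle between the endpoints is δ = arccos(p₁·p₂) ≈ 1.688 rad (96.7°).
Interpolate at f = 2/4 with slerp weights a = sin((1−f)δ)/sin δ ≈ 0.753, b = sin(fδ)/sin δ ≈ 0.753.
p = a·p₁ + b·p₂ ≈ (0.376, -0.376, 0.847); φ = arcsin(p_z) ≈ 57.85°, λ = atan2(p_y, p_x) ≈ -45.00°.

≈ lat 58°N, lon 45°W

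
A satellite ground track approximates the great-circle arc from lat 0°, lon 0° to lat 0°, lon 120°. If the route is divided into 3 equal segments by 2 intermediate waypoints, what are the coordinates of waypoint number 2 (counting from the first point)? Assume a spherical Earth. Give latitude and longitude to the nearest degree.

Convert each endpoint to a unit vector on the sphere (x = cos φ cos λ, y = cos φ sin λ, z = sin φ).
The central angle between the endpoints is δ = arccos(p₁·p₂) ≈ 2.094 rad (120.0°).
Interpolate at f = 2/3 with slerp weights a = sin((1−f)δ)/sin δ ≈ 0.742, b = sin(fδ)/sin δ ≈ 1.137.
p = a·p₁ + b·p₂ ≈ (0.174, 0.985, 0.000); φ = arcsin(p_z) ≈ 0.00°, λ = atan2(p_y, p_x) ≈ 80.00°.

≈ lat 0°, lon 80°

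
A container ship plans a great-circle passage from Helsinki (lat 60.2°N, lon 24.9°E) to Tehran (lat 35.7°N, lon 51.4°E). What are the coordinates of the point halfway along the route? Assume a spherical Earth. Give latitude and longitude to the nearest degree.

≈ lat 49°N, lon 41°E

Write both endpoints as unit vectors p₁, p₂ with components (cos φ cos λ, cos φ sin λ, sin φ).
The central angle between the endpoints is δ = arccos(p₁·p₂) ≈ 0.521 rad (29.8°).
Interpolate at f = 1/2 with slerp weights a = sin((1−f)δ)/sin δ ≈ 0.517, b = sin(fδ)/sin δ ≈ 0.517.
p = a·p₁ + b·p₂ ≈ (0.495, 0.437, 0.751); φ = arcsin(p_z) ≈ 48.67°, λ = atan2(p_y, p_x) ≈ 41.39°.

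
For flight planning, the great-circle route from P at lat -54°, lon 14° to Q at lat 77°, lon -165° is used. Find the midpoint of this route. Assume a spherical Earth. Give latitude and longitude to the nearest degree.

≈ lat 24°, lon 13°

The haversine formula gives a central angle δ ≈ 2.740 rad (157.0°) between the endpoints.
Interpolate at f = 1/2 with slerp weights a = sin((1−f)δ)/sin δ ≈ 2.508, b = sin(fδ)/sin δ ≈ 2.508.
p = a·p₁ + b·p₂ ≈ (0.885, 0.211, 0.415); φ = arcsin(p_z) ≈ 24.50°, λ = atan2(p_y, p_x) ≈ 13.38°.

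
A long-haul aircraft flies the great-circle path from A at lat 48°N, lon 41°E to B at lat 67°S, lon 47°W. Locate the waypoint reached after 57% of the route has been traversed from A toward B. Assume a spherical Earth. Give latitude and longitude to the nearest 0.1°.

Convert each endpoint to a unit vector on the sphere (x = cos φ cos λ, y = cos φ sin λ, z = sin φ).
The central angle between the endpoints is δ = arccos(p₁·p₂) ≈ 2.312 rad (132.4°).
Interpolate at f = 0.57 with slerp weights a = sin((1−f)δ)/sin δ ≈ 1.136, b = sin(fδ)/sin δ ≈ 1.312.
p = a·p₁ + b·p₂ ≈ (0.923, 0.124, -0.364); φ = arcsin(p_z) ≈ -21.32°, λ = atan2(p_y, p_x) ≈ 7.63°.

≈ lat 21.3°S, lon 7.6°E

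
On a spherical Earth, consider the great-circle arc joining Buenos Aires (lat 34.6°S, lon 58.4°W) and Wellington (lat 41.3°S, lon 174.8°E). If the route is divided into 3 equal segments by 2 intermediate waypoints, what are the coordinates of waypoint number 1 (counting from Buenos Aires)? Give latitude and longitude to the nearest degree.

≈ lat 55°S, lon 90°W

Convert each endpoint to a unit vector on the sphere (x = cos φ cos λ, y = cos φ sin λ, z = sin φ).
The central angle between the endpoints is δ = arccos(p₁·p₂) ≈ 1.566 rad (89.8°).
Interpolate at f = 1/3 with slerp weights a = sin((1−f)δ)/sin δ ≈ 0.865, b = sin(fδ)/sin δ ≈ 0.499.
p = a·p₁ + b·p₂ ≈ (-0.000, -0.572, -0.820); φ = arcsin(p_z) ≈ -55.10°, λ = atan2(p_y, p_x) ≈ -90.02°.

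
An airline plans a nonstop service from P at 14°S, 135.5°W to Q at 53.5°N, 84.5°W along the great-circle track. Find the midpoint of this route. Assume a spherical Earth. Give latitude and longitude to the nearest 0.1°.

≈ 21.6°N, 116.5°W

The haversine formula gives a central angle δ ≈ 1.401 rad (80.3°) between the endpoints.
Interpolate at f = 1/2 with slerp weights a = sin((1−f)δ)/sin δ ≈ 0.654, b = sin(fδ)/sin δ ≈ 0.654.
p = a·p₁ + b·p₂ ≈ (-0.415, -0.832, 0.368); φ = arcsin(p_z) ≈ 21.56°, λ = atan2(p_y, p_x) ≈ -116.53°.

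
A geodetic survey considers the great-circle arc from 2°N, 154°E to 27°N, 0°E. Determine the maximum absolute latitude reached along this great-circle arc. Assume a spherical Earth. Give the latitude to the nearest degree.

The great circle lies in the plane with unit normal n̂ = (p₁ × p₂)/|p₁ × p₂|.
Here n̂_z ≈ -0.629; the vertex latitude is φ_max = arccos|n̂_z| ≈ 51.0°.

≈ 51°N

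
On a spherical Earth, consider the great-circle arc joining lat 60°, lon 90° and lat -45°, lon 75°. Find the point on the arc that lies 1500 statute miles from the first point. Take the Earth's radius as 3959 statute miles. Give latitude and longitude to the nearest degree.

Write both endpoints as unit vectors p₁, p₂ with components (cos φ cos λ, cos φ sin λ, sin φ).
The central angle between the endpoints is δ = arccos(p₁·p₂) ≈ 1.845 rad (105.7°). The total great-circle distance is δ·R ≈ 1.845 × 3959 ≈ 7305 mi, so the target fraction is f = 1500/7305 ≈ 0.205.
Interpolate at f ≈ 0.205 with slerp weights a = sin((1−f)δ)/sin δ ≈ 1.033, b = sin(fδ)/sin δ ≈ 0.384.
p = a·p₁ + b·p₂ ≈ (0.070, 0.779, 0.623); φ = arcsin(p_z) ≈ 38.54°, λ = atan2(p_y, p_x) ≈ 84.84°.

≈ lat 39°, lon 85°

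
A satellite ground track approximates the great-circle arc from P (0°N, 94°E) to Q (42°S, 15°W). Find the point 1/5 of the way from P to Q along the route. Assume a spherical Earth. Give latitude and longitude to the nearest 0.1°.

Convert each endpoint to a unit vector on the sphere (x = cos φ cos λ, y = cos φ sin λ, z = sin φ).
The central angle between the endpoints is δ = arccos(p₁·p₂) ≈ 1.815 rad (104.0°).
Interpolate at f = 1/5 with slerp weights a = sin((1−f)δ)/sin δ ≈ 1.023, b = sin(fδ)/sin δ ≈ 0.366.
p = a·p₁ + b·p₂ ≈ (0.191, 0.950, -0.245); φ = arcsin(p_z) ≈ -14.18°, λ = atan2(p_y, p_x) ≈ 78.62°.

≈ (14.2°S, 78.6°E)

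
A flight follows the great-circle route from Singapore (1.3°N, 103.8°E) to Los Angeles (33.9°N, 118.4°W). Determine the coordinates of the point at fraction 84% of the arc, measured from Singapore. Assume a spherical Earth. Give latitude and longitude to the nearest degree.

≈ 43°N, 142°W

Convert each endpoint to a unit vector on the sphere (x = cos φ cos λ, y = cos φ sin λ, z = sin φ).
The central angle between the endpoints is δ = arccos(p₁·p₂) ≈ 2.217 rad (127.0°).
Interpolate at f = 0.84 with slerp weights a = sin((1−f)δ)/sin δ ≈ 0.435, b = sin(fδ)/sin δ ≈ 1.200.
p = a·p₁ + b·p₂ ≈ (-0.577, -0.454, 0.679); φ = arcsin(p_z) ≈ 42.76°, λ = atan2(p_y, p_x) ≈ -141.85°.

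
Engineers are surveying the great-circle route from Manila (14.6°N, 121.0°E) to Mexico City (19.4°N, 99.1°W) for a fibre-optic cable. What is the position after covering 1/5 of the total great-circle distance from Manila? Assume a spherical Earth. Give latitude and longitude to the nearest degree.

≈ 30°N, 143°E

Convert each endpoint to a unit vector on the sphere (x = cos φ cos λ, y = cos φ sin λ, z = sin φ).
The central angle between the endpoints is δ = arccos(p₁·p₂) ≈ 2.233 rad (127.9°).
Interpolate at f = 1/5 with slerp weights a = sin((1−f)δ)/sin δ ≈ 1.238, b = sin(fδ)/sin δ ≈ 0.547.
p = a·p₁ + b·p₂ ≈ (-0.699, 0.517, 0.494); φ = arcsin(p_z) ≈ 29.60°, λ = atan2(p_y, p_x) ≈ 143.48°.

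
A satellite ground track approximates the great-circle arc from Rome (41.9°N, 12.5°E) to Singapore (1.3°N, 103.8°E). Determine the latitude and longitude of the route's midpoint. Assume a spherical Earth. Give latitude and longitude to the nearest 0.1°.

≈ 29.3°N, 66.7°E

Convert each endpoint to a unit vector on the sphere (x = cos φ cos λ, y = cos φ sin λ, z = sin φ).
The central angle between the endpoints is δ = arccos(p₁·p₂) ≈ 1.573 rad (90.1°).
Interpolate at f = 1/2 with slerp weights a = sin((1−f)δ)/sin δ ≈ 0.708, b = sin(fδ)/sin δ ≈ 0.708.
p = a·p₁ + b·p₂ ≈ (0.346, 0.801, 0.489); φ = arcsin(p_z) ≈ 29.25°, λ = atan2(p_y, p_x) ≈ 66.67°.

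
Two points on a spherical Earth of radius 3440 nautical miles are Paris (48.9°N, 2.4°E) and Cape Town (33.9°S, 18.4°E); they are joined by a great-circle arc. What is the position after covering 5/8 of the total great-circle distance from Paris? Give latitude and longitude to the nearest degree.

≈ (3°S, 13°E)

From cos δ = sin φ₁ sin φ₂ + cos φ₁ cos φ₂ cos Δλ, the central angle is δ ≈ 1.466 rad (84.0°).
Interpolate at f = 5/8 with slerp weights a = sin((1−f)δ)/sin δ ≈ 0.525, b = sin(fδ)/sin δ ≈ 0.798.
p = a·p₁ + b·p₂ ≈ (0.973, 0.223, -0.049); φ = arcsin(p_z) ≈ -2.81°, λ = atan2(p_y, p_x) ≈ 12.93°.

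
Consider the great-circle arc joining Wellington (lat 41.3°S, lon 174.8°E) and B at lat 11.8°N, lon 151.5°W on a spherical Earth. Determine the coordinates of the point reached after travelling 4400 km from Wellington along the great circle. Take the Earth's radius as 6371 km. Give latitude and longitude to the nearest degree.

Convert each endpoint to a unit vector on the sphere (x = cos φ cos λ, y = cos φ sin λ, z = sin φ).
The central angle between the endpoints is δ = arccos(p₁·p₂) ≈ 1.074 rad (61.5°). The total great-circle distance is δ·R ≈ 1.074 × 6371 ≈ 6841 km, so the target fraction is f = 4400/6841 ≈ 0.643.
Interpolate at f ≈ 0.643 with slerp weights a = sin((1−f)δ)/sin δ ≈ 0.425, b = sin(fδ)/sin δ ≈ 0.725.
p = a·p₁ + b·p₂ ≈ (-0.942, -0.310, -0.132); φ = arcsin(p_z) ≈ -7.61°, λ = atan2(p_y, p_x) ≈ -161.80°.

≈ lat 8°S, lon 162°W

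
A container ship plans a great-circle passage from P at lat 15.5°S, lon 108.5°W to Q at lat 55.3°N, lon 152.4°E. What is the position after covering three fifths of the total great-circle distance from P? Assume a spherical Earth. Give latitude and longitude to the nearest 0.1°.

≈ lat 36.1°N, lon 149.8°W

Write both endpoints as unit vectors p₁, p₂ with components (cos φ cos λ, cos φ sin λ, sin φ).
The central angle between the endpoints is δ = arccos(p₁·p₂) ≈ 1.882 rad (107.8°).
Interpolate at f = 3/5 with slerp weights a = sin((1−f)δ)/sin δ ≈ 0.718, b = sin(fδ)/sin δ ≈ 0.950.
p = a·p₁ + b·p₂ ≈ (-0.699, -0.406, 0.589); φ = arcsin(p_z) ≈ 36.08°, λ = atan2(p_y, p_x) ≈ -149.85°.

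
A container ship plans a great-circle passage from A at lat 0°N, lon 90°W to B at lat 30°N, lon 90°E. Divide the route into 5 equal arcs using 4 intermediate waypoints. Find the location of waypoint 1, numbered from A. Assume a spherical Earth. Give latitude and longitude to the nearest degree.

Write both endpoints as unit vectors p₁, p₂ with components (cos φ cos λ, cos φ sin λ, sin φ).
The central angle between the endpoints is δ = arccos(p₁·p₂) ≈ 2.618 rad (150.0°).
Interpolate at f = 1/5 with slerp weights a = sin((1−f)δ)/sin δ ≈ 1.732, b = sin(fδ)/sin δ ≈ 1.000.
p = a·p₁ + b·p₂ ≈ (0.000, -0.866, 0.500); φ = arcsin(p_z) ≈ 30.00°, λ = atan2(p_y, p_x) ≈ -90.00°.

≈ lat 30°N, lon 90°W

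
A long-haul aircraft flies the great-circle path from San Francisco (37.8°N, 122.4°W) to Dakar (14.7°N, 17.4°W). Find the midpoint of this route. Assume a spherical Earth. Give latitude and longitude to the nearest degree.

≈ (39°N, 62°W)

Write both endpoints as unit vectors p₁, p₂ with components (cos φ cos λ, cos φ sin λ, sin φ).
The central angle between the endpoints is δ = arccos(p₁·p₂) ≈ 1.613 rad (92.4°).
Interpolate at f = 1/2 with slerp weights a = sin((1−f)δ)/sin δ ≈ 0.723, b = sin(fδ)/sin δ ≈ 0.723.
p = a·p₁ + b·p₂ ≈ (0.361, -0.691, 0.626); φ = arcsin(p_z) ≈ 38.77°, λ = atan2(p_y, p_x) ≈ -62.42°.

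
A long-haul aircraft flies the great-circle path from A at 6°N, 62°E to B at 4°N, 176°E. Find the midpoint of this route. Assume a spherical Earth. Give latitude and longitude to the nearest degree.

Convert each endpoint to a unit vector on the sphere (x = cos φ cos λ, y = cos φ sin λ, z = sin φ).
The central angle between the endpoints is δ = arccos(p₁·p₂) ≈ 1.978 rad (113.3°).
Interpolate at f = 1/2 with slerp weights a = sin((1−f)δ)/sin δ ≈ 0.910, b = sin(fδ)/sin δ ≈ 0.910.
p = a·p₁ + b·p₂ ≈ (-0.481, 0.862, 0.159); φ = arcsin(p_z) ≈ 9.13°, λ = atan2(p_y, p_x) ≈ 119.13°.

≈ 9°N, 119°E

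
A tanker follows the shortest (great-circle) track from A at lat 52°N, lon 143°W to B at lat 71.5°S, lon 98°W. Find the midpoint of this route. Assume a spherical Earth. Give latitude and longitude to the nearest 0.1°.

≈ lat 10.4°S, lon 128.0°W

Convert each endpoint to a unit vector on the sphere (x = cos φ cos λ, y = cos φ sin λ, z = sin φ).
The central angle between the endpoints is δ = arccos(p₁·p₂) ≈ 2.226 rad (127.5°).
Interpolate at f = 1/2 with slerp weights a = sin((1−f)δ)/sin δ ≈ 1.131, b = sin(fδ)/sin δ ≈ 1.131.
p = a·p₁ + b·p₂ ≈ (-0.606, -0.774, -0.181); φ = arcsin(p_z) ≈ -10.45°, λ = atan2(p_y, p_x) ≈ -128.05°.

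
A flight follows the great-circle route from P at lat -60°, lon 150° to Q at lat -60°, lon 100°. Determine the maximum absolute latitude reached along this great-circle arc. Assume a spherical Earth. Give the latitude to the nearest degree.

The great circle lies in the plane with unit normal n̂ = (p₁ × p₂)/|p₁ × p₂|.
Here n̂_z ≈ -0.464; the vertex latitude is φ_max = arccos|n̂_z| ≈ 62.4°.

≈ -62°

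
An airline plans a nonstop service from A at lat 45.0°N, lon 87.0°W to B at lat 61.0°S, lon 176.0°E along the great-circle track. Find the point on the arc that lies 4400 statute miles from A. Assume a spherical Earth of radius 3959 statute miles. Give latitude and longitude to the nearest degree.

From cos δ = sin φ₁ sin φ₂ + cos φ₁ cos φ₂ cos Δλ, the central angle is δ ≈ 2.292 rad (131.3°). The total great-circle distance is δ·R ≈ 2.292 × 3959 ≈ 9074 mi, so the target fraction is f = 4400/9074 ≈ 0.485.
Interpolate at f ≈ 0.485 with slerp weights a = sin((1−f)δ)/sin δ ≈ 1.231, b = sin(fδ)/sin δ ≈ 1.193.
p = a·p₁ + b·p₂ ≈ (-0.532, -0.829, -0.173); φ = arcsin(p_z) ≈ -9.97°, λ = atan2(p_y, p_x) ≈ -122.67°.

≈ lat 10°S, lon 123°W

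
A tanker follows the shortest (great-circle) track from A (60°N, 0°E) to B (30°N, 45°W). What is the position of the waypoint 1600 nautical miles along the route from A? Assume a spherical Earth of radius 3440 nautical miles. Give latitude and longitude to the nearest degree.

From cos δ = sin φ₁ sin φ₂ + cos φ₁ cos φ₂ cos Δλ, the central angle is δ ≈ 0.739 rad (42.3°). The total great-circle distance is δ·R ≈ 0.739 × 3440 ≈ 2542 nmi, so the target fraction is f = 1600/2542 ≈ 0.629.
Interpolate at f ≈ 0.629 with slerp weights a = sin((1−f)δ)/sin δ ≈ 0.401, b = sin(fδ)/sin δ ≈ 0.666.
p = a·p₁ + b·p₂ ≈ (0.609, -0.408, 0.681); φ = arcsin(p_z) ≈ 42.90°, λ = atan2(p_y, p_x) ≈ -33.83°.

≈ (43°N, 34°W)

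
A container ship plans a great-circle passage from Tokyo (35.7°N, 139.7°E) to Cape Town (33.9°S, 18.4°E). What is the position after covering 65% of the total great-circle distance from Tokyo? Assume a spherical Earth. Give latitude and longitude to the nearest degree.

Convert each endpoint to a unit vector on the sphere (x = cos φ cos λ, y = cos φ sin λ, z = sin φ).
The central angle between the endpoints is δ = arccos(p₁·p₂) ≈ 2.313 rad (132.5°).
Interpolate at f = 0.65 with slerp weights a = sin((1−f)δ)/sin δ ≈ 0.982, b = sin(fδ)/sin δ ≈ 1.353.
p = a·p₁ + b·p₂ ≈ (0.458, 0.870, -0.182); φ = arcsin(p_z) ≈ -10.48°, λ = atan2(p_y, p_x) ≈ 62.26°.

≈ 10°S, 62°E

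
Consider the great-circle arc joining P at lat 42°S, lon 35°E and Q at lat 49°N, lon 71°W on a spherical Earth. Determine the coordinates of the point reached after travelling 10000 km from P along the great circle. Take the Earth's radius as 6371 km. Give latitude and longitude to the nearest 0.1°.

From cos δ = sin φ₁ sin φ₂ + cos φ₁ cos φ₂ cos Δλ, the central angle is δ ≈ 2.264 rad (129.7°). The total great-circle distance is δ·R ≈ 2.264 × 6371 ≈ 14427 km, so the target fraction is f = 10000/14427 ≈ 0.693.
Interpolate at f ≈ 0.693 with slerp weights a = sin((1−f)δ)/sin δ ≈ 0.833, b = sin(fδ)/sin δ ≈ 1.301.
p = a·p₁ + b·p₂ ≈ (0.785, -0.452, 0.424); φ = arcsin(p_z) ≈ 25.11°, λ = atan2(p_y, p_x) ≈ -29.93°.

≈ lat 25.1°N, lon 29.9°W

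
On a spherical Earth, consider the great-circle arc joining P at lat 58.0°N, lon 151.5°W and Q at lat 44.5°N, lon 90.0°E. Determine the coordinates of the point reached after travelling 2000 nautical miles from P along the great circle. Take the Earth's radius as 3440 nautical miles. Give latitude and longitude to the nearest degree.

Write both endpoints as unit vectors p₁, p₂ with components (cos φ cos λ, cos φ sin λ, sin φ).
The central angle between the endpoints is δ = arccos(p₁·p₂) ≈ 1.144 rad (65.5°). The total great-circle distance is δ·R ≈ 1.144 × 3440 ≈ 3935 nmi, so the target fraction is f = 2000/3935 ≈ 0.508.
Interpolate at f ≈ 0.508 with slerp weights a = sin((1−f)δ)/sin δ ≈ 0.586, b = sin(fδ)/sin δ ≈ 0.603.
p = a·p₁ + b·p₂ ≈ (-0.273, 0.282, 0.920); φ = arcsin(p_z) ≈ 66.89°, λ = atan2(p_y, p_x) ≈ 134.04°.

≈ lat 67°N, lon 134°E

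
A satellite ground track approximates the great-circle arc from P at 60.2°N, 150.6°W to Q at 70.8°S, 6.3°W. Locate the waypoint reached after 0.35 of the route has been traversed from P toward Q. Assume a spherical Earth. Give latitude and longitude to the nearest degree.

≈ 9°N, 118°W

Write both endpoints as unit vectors p₁, p₂ with components (cos φ cos λ, cos φ sin λ, sin φ).
The central angle between the endpoints is δ = arccos(p₁·p₂) ≈ 2.831 rad (162.2°).
Interpolate at f = 0.35 with slerp weights a = sin((1−f)δ)/sin δ ≈ 3.156, b = sin(fδ)/sin δ ≈ 2.739.
p = a·p₁ + b·p₂ ≈ (-0.471, -0.869, 0.152); φ = arcsin(p_z) ≈ 8.75°, λ = atan2(p_y, p_x) ≈ -118.47°.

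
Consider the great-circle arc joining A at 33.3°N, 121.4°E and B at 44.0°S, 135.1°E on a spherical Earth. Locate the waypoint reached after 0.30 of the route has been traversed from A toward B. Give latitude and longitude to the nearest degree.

≈ 10°N, 125°E

From cos δ = sin φ₁ sin φ₂ + cos φ₁ cos φ₂ cos Δλ, the central angle is δ ≈ 1.367 rad (78.3°).
Interpolate at f = 0.30 with slerp weights a = sin((1−f)δ)/sin δ ≈ 0.835, b = sin(fδ)/sin δ ≈ 0.407.
p = a·p₁ + b·p₂ ≈ (-0.571, 0.802, 0.175); φ = arcsin(p_z) ≈ 10.10°, λ = atan2(p_y, p_x) ≈ 125.44°.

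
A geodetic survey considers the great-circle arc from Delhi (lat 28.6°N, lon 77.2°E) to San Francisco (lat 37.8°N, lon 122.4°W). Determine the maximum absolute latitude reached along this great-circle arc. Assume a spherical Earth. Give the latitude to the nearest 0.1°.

The great circle lies in the plane with unit normal n̂ = (p₁ × p₂)/|p₁ × p₂|.
Here n̂_z ≈ +0.249; the vertex latitude is φ_max = arccos|n̂_z| ≈ 75.6°.
Check via Clairaut: cos φ_max = |cos φ₁| · sin C = cos(28.6°)·sin(16.5°) ≈ 0.249, again giving ≈ 75.6°.

≈ 75.6°N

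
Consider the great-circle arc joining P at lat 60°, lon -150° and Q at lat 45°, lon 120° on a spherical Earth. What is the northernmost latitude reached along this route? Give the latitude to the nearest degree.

The great circle lies in the plane with unit normal n̂ = (p₁ × p₂)/|p₁ × p₂|.
Here n̂_z ≈ -0.447; the vertex latitude is φ_max = arccos|n̂_z| ≈ 63.4°.

≈ 63°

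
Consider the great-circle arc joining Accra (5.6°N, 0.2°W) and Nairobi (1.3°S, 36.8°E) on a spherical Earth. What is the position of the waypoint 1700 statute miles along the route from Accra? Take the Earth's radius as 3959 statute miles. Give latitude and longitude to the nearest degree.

Write both endpoints as unit vectors p₁, p₂ with components (cos φ cos λ, cos φ sin λ, sin φ).
The central angle between the endpoints is δ = arccos(p₁·p₂) ≈ 0.656 rad (37.6°). The total great-circle distance is δ·R ≈ 0.656 × 3959 ≈ 2597 mi, so the target fraction is f = 1700/2597 ≈ 0.655.
Interpolate at f ≈ 0.655 with slerp weights a = sin((1−f)δ)/sin δ ≈ 0.368, b = sin(fδ)/sin δ ≈ 0.683.
p = a·p₁ + b·p₂ ≈ (0.913, 0.407, 0.020); φ = arcsin(p_z) ≈ 1.17°, λ = atan2(p_y, p_x) ≈ 24.05°.

≈ 1°N, 24°E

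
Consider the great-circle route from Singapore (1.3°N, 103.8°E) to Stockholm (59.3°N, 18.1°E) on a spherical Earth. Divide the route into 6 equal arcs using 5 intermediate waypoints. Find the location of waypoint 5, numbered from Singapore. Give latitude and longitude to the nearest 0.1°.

Convert each endpoint to a unit vector on the sphere (x = cos φ cos λ, y = cos φ sin λ, z = sin φ).
The central angle between the endpoints is δ = arccos(p₁·p₂) ≈ 1.513 rad (86.7°).
Interpolate at f = 5/6 with slerp weights a = sin((1−f)δ)/sin δ ≈ 0.250, b = sin(fδ)/sin δ ≈ 0.954.
p = a·p₁ + b·p₂ ≈ (0.403, 0.394, 0.826); φ = arcsin(p_z) ≈ 55.68°, λ = atan2(p_y, p_x) ≈ 44.33°.

≈ (55.7°N, 44.3°E)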